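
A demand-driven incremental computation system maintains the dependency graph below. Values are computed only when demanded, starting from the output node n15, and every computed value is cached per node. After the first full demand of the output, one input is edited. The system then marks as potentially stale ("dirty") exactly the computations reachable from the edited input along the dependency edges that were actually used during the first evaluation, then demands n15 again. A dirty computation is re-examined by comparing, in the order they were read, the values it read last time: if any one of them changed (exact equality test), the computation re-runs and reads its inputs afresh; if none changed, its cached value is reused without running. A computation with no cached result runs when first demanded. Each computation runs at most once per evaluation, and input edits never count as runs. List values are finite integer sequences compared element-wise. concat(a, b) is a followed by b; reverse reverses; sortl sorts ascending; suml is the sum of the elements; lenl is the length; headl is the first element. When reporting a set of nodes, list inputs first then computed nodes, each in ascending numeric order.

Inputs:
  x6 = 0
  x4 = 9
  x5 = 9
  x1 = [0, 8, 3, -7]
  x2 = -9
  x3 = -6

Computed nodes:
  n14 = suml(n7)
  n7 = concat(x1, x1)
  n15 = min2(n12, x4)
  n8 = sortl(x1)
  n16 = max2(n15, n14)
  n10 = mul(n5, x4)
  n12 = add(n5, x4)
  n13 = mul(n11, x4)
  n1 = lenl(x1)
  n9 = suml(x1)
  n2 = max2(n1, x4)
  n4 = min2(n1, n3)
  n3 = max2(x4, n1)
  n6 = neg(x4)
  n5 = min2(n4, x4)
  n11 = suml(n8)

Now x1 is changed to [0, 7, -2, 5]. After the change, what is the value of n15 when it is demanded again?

New value of n15: 9.
Key observation: the change is absorbed at n1 — it re-runs but produces the same value, and the output's value is unchanged.

First evaluation (everything demanded from the output):
  n1 = lenl([0, 8, 3, -7]) = 4
  n3 = max2(9, 4) = 9
  n4 = min2(4, 9) = 4
  n5 = min2(4, 9) = 4
  n12 = add(4, 9) = 13
  n15 = min2(13, 9) = 9

Propagation after the edit:
  n1: runs — x1 [0, 8, 3, -7]->[0, 7, -2, 5]; result 4 (same value as before).
  n3: checked — values it read are unchanged (x4 unchanged, n1 unchanged); reused cached 9 without running.
  n4: checked — values it read are unchanged (n1 unchanged, n3 unchanged); reused cached 4 without running.
  n5: checked — values it read are unchanged (n4 unchanged, x4 unchanged); reused cached 4 without running.
  n12: checked — values it read are unchanged (n5 unchanged, x4 unchanged); reused cached 13 without running.
  n15: checked — values it read are unchanged (n12 unchanged, x4 unchanged); reused cached 9 without running.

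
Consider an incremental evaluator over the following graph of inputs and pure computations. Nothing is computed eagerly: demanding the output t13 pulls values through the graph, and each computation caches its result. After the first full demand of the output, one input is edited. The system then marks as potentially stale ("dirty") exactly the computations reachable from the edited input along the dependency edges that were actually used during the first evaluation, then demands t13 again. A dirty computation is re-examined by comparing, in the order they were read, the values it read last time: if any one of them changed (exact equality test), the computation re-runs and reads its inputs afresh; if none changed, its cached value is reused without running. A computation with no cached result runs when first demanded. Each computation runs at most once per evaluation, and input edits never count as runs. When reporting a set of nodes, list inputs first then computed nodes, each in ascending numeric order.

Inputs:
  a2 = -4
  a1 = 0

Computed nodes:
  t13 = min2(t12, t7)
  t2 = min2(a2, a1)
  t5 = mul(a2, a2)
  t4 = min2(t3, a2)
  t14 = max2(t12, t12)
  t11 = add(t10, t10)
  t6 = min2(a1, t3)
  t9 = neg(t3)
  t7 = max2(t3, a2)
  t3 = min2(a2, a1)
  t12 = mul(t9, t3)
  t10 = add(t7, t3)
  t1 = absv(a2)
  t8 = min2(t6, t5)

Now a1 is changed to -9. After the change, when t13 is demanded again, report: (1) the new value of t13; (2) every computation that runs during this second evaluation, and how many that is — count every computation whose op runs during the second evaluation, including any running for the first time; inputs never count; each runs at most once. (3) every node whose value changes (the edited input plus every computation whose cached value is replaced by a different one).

t13 now evaluates to -81.
Run set: t3, t7, t9, t12, t13 (5 run).
Changed values: a1, t3, t9, t12, t13.

Initial pass — values computed on the first demand:
  t3 = min2(-4, 0) = -4
  t7 = max2(-4, -4) = -4
  t9 = neg(-4) = 4
  t12 = mul(4, -4) = -16
  t13 = min2(-16, -4) = -16

Second demand — change propagation:
  t3: re-runs because a1 0->-9; new result -9.
  t7: re-runs because t3 -4->-9; new result -4 (unchanged).
  t9: re-runs because t3 -4->-9; new result 9.
  t12: re-runs because t9 4->9; t3 -4->-9; new result -81.
  t13: re-runs because t12 -16->-81; new result -81.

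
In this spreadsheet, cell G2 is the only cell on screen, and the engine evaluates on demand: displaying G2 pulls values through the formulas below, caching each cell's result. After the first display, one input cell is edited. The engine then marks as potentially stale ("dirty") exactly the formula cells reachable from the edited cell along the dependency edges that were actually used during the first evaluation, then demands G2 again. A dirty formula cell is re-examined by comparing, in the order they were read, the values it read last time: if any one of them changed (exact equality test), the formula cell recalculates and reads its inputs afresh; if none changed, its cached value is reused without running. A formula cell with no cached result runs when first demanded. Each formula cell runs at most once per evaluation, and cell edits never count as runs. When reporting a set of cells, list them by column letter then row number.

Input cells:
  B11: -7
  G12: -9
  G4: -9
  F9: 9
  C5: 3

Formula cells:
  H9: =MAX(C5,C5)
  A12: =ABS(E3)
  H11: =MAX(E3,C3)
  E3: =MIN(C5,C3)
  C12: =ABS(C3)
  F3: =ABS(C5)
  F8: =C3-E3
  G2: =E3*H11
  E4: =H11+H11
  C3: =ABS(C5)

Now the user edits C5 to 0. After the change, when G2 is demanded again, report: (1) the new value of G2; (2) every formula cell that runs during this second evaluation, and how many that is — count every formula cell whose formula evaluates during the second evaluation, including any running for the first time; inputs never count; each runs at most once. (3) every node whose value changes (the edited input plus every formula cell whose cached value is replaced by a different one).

Initial pass — values computed on the first demand:
  C3 = ABS(3) = 3
  E3 = MIN(3, 3) = 3
  H11 = MAX(3, 3) = 3
  G2 = 3 * 3 = 9

Second demand — change propagation:
  C3: re-runs because C5 3->0; new result 0.
  E3: re-runs because C5 3->0; C3 3->0; new result 0.
  H11: re-runs because E3 3->0; C3 3->0; new result 0.
  G2: re-runs because E3 3->0; H11 3->0; new result 0.

G2 now evaluates to 0.
Run set: C3, E3, G2, H11 (4 run).
Changed values: C3, C5, E3, G2, H11.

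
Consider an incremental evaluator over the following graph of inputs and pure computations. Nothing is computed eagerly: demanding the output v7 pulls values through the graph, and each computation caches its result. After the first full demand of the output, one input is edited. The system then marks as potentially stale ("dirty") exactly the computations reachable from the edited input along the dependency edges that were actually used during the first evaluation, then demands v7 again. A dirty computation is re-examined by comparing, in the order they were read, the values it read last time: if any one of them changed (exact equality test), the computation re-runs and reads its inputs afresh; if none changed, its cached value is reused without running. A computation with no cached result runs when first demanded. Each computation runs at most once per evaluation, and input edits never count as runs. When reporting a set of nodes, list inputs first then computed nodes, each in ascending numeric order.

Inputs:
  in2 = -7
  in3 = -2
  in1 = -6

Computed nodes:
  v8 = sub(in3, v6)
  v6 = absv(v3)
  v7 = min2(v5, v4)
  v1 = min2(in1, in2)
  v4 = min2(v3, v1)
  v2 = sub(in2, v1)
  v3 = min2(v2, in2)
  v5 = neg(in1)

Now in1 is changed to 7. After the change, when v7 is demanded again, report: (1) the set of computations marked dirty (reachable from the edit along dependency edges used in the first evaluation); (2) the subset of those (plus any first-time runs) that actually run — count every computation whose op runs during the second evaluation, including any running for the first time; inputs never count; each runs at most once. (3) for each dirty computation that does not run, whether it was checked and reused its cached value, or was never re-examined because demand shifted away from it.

Initial pass — values computed on the first demand:
  v1 = min2(-6, -7) = -7
  v2 = sub(-7, -7) = 0
  v3 = min2(0, -7) = -7
  v4 = min2(-7, -7) = -7
  v5 = neg(-6) = 6
  v7 = min2(6, -7) = -7

Second demand — change propagation:
  v1: re-runs because in1 -6->7; new result -7 (unchanged).
  v2: re-examined; everything it read last time is the same (in2 unchanged, v1 unchanged) — cache 0 kept, no run.
  v3: re-examined; everything it read last time is the same (v2 unchanged, in2 unchanged) — cache -7 kept, no run.
  v4: re-examined; everything it read last time is the same (v3 unchanged, v1 unchanged) — cache -7 kept, no run.
  v5: re-runs because in1 -6->7; new result -7.
  v7: re-runs because v5 6->-7; new result -7 (unchanged).

The important point: at v2 every value read last time is unchanged, so the dirty flag clears without a run.

Dirty set: v1, v2, v3, v4, v5, v7.
Run set: v1, v5, v7 (3 run).
Re-examined without running (cache reused): v2, v3, v4.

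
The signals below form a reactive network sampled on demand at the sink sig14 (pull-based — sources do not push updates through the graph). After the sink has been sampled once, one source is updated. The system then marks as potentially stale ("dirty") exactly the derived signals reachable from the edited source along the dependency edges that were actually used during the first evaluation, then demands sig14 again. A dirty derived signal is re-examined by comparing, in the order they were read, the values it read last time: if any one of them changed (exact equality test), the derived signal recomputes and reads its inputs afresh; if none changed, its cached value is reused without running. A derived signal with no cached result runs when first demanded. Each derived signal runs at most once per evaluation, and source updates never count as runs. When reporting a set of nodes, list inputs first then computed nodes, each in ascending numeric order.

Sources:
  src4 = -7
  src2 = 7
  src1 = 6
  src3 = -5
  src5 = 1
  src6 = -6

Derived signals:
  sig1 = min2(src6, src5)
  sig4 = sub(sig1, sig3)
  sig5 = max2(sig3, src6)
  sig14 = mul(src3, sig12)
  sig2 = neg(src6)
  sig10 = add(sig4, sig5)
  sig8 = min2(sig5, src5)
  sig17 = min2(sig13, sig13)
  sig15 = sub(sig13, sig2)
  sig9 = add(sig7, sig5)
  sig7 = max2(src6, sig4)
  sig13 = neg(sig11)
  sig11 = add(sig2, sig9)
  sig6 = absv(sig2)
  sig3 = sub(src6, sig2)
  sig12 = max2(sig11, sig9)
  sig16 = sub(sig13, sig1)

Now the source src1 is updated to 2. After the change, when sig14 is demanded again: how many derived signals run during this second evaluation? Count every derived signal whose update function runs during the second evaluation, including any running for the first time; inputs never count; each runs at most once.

Initial pass — values computed on the first demand:
  sig1 = min2(-6, 1) = -6
  sig2 = neg(-6) = 6
  sig3 = sub(-6, 6) = -12
  sig4 = sub(-6, -12) = 6
  sig5 = max2(-12, -6) = -6
  sig7 = max2(-6, 6) = 6
  sig9 = add(6, -6) = 0
  sig11 = add(6, 0) = 6
  sig12 = max2(6, 0) = 6
  sig14 = mul(-5, 6) = -30

Second demand — change propagation:
  no demanded computation ever read src1, so the edit dirties nothing and nothing runs.

The important point: nothing the output needs ever reads src1, so the edit is invisible to it.

Run set: none (0 run).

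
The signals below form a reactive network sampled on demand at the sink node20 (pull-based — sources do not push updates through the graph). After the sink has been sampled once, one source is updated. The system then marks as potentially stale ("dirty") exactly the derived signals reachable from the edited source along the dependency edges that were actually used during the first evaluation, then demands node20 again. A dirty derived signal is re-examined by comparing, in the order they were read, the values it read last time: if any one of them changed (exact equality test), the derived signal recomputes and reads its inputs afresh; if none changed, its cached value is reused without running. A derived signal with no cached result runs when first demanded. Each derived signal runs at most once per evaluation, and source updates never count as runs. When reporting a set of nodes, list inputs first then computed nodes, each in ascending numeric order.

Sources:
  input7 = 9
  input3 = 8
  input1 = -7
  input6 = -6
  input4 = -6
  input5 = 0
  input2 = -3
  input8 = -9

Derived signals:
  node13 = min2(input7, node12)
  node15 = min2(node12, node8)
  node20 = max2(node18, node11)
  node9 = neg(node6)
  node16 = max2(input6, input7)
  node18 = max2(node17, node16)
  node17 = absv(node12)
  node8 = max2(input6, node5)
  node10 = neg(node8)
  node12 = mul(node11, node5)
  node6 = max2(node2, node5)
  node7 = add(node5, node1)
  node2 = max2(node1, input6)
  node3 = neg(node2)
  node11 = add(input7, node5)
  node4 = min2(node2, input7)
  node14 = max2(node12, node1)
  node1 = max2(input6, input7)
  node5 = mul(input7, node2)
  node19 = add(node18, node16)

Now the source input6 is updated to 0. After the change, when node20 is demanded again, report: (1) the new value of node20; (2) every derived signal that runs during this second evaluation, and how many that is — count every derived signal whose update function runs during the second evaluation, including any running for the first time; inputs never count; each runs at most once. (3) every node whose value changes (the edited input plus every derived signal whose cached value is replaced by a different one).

node20 now evaluates to 7290.
Run set: node1, node2, node16 (3 run).
Changed values: input6.
The important point: at node5 every value read last time is unchanged, so the dirty flag clears without a run.

Initial pass — values computed on the first demand:
  node1 = max2(-6, 9) = 9
  node2 = max2(9, -6) = 9
  node5 = mul(9, 9) = 81
  node11 = add(9, 81) = 90
  node12 = mul(90, 81) = 7290
  node16 = max2(-6, 9) = 9
  node17 = absv(7290) = 7290
  node18 = max2(7290, 9) = 7290
  node20 = max2(7290, 90) = 7290

Second demand — change propagation:
  node1: re-runs because input6 -6->0; new result 9 (unchanged).
  node2: re-runs because input6 -6->0; new result 9 (unchanged).
  node5: re-examined; everything it read last time is the same (input7 unchanged, node2 unchanged) — cache 81 kept, no run.
  node11: re-examined; everything it read last time is the same (input7 unchanged, node5 unchanged) — cache 90 kept, no run.
  node12: re-examined; everything it read last time is the same (node11 unchanged, node5 unchanged) — cache 7290 kept, no run.
  node16: re-runs because input6 -6->0; new result 9 (unchanged).
  node17: re-examined; everything it read last time is the same (node12 unchanged) — cache 7290 kept, no run.
  node18: re-examined; everything it read last time is the same (node17 unchanged, node16 unchanged) — cache 7290 kept, no run.
  node20: re-examined; everything it read last time is the same (node18 unchanged, node11 unchanged) — cache 7290 kept, no run.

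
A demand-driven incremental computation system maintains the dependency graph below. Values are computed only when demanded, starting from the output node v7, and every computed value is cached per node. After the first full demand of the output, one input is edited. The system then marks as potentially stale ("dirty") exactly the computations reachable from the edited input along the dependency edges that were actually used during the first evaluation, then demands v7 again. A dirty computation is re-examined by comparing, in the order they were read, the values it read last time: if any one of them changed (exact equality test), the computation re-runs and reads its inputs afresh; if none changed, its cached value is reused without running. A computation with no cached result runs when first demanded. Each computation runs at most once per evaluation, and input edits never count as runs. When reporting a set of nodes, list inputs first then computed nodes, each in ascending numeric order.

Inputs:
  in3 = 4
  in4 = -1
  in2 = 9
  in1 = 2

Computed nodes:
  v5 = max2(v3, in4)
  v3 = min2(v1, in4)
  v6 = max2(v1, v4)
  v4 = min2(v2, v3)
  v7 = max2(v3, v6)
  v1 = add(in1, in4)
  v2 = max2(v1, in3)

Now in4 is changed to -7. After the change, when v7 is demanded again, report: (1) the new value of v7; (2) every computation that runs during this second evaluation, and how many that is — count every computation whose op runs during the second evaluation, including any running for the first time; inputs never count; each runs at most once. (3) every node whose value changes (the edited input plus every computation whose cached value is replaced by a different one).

New value of v7: -5.
Computations that run: v1, v2, v3, v4, v6, v7 — 6 in total.
Values that change: in4, v1, v3, v4, v6, v7.

First evaluation (everything demanded from the output):
  v1 = add(2, -1) = 1
  v2 = max2(1, 4) = 4
  v3 = min2(1, -1) = -1
  v4 = min2(4, -1) = -1
  v6 = max2(1, -1) = 1
  v7 = max2(-1, 1) = 1

Propagation after the edit:
  v1: runs — in4 -1->-7; result -5.
  v2: runs — v1 1->-5; result 4 (same value as before).
  v3: runs — v1 1->-5; in4 -1->-7; result -7.
  v4: runs — v3 -1->-7; result -7.
  v6: runs — v1 1->-5; v4 -1->-7; result -5.
  v7: runs — v3 -1->-7; v6 1->-5; result -5.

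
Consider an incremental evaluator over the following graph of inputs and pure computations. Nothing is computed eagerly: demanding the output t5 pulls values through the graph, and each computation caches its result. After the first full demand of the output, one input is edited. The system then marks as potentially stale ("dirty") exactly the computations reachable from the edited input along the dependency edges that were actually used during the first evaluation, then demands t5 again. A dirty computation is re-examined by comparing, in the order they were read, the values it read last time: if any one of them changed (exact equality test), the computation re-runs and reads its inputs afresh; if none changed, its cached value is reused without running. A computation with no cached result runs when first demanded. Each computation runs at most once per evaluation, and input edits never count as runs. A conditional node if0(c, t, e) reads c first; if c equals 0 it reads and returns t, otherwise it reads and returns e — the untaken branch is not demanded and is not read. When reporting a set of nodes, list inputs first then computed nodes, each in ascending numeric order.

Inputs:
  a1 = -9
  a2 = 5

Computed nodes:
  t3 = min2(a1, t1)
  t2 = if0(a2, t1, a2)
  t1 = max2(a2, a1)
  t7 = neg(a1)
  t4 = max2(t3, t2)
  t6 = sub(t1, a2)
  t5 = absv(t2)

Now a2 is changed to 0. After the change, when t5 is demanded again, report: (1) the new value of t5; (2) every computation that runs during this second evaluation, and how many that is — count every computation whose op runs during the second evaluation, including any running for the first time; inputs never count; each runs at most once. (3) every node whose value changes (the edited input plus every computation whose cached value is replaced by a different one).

Initial pass — values computed on the first demand:
  t2 = if0(a2=5 -> else branch a2) = 5
  t5 = absv(5) = 5

Second demand — change propagation:
  t1: newly demanded (no cache) — executes and yields 0.
  t2: re-runs because a2 5->0; a2 5->0; new result 0.
  t5: re-runs because t2 5->0; new result 0.

The important point: the flipped condition pulls in fresh nodes; t1 runs for the first time.

t5 now evaluates to 0.
Run set: t1, t2, t5 (3 run).
Changed values: a2, t2, t5.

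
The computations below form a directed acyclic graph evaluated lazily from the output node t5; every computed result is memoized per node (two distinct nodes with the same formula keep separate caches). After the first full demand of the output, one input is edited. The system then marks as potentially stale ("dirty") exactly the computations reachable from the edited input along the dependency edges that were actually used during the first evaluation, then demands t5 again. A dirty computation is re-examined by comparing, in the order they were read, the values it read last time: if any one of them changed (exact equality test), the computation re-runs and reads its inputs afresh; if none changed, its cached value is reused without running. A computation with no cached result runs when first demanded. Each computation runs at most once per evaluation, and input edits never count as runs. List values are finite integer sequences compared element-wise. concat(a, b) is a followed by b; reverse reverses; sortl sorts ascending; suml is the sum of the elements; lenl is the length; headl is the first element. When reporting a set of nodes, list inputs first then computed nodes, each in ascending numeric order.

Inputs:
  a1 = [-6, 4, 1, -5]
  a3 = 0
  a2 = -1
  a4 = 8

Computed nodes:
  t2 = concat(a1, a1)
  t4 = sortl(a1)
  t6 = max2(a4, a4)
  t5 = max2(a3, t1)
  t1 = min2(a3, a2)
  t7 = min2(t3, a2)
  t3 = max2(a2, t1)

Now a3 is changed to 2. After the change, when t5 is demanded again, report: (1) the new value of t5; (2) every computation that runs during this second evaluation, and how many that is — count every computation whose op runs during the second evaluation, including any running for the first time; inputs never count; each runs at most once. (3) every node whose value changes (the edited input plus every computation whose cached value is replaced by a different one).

First demand of the output computes:
  t1 = min2(0, -1) = -1
  t5 = max2(0, -1) = 0

After the edit, cleaning proceeds:
  t1: a read changed (a3 0->2) — executes, giving -1 — identical to its old value.
  t5: a read changed (a3 0->2) — executes, giving 2.

Demanding t5 again yields 2.
2 computations run: t1, t5.
The nodes whose values change: a3, t5.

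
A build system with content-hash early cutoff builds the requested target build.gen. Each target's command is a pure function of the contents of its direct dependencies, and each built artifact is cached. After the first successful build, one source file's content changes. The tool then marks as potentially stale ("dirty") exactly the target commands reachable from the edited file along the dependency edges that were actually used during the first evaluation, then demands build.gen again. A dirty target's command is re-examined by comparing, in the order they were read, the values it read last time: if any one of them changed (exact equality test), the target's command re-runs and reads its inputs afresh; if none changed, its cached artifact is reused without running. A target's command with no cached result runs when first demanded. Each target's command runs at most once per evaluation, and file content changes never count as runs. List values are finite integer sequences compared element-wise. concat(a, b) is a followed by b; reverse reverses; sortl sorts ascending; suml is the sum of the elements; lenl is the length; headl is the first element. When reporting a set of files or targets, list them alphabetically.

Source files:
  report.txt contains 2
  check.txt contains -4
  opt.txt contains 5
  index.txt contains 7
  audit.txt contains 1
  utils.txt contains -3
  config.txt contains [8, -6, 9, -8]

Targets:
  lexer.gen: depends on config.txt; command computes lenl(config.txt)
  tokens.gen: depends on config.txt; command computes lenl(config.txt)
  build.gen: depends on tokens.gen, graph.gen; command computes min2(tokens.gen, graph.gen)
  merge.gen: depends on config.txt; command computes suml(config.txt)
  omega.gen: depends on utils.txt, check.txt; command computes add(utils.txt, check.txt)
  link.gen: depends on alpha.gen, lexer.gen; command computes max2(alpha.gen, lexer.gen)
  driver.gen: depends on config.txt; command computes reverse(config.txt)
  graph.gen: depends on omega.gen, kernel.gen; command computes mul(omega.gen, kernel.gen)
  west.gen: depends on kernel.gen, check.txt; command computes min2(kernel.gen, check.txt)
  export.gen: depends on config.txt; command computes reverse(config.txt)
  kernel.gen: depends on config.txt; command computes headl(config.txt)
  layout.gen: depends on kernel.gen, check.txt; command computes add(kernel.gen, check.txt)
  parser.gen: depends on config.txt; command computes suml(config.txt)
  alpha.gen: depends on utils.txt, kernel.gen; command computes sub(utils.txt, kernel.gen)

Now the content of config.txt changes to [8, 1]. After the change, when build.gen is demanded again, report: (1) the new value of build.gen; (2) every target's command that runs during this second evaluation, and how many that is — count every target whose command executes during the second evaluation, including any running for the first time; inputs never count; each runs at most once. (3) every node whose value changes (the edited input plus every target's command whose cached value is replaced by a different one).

New value of build.gen: -56.
Target commands that run: build.gen, kernel.gen, tokens.gen — 3 in total.
Values that change: config.txt, tokens.gen.
Key observation: the cutoff stops propagation at graph.gen — its inputs' values are unchanged, so it reuses its cache.

First evaluation (everything demanded from the output):
  kernel.gen = headl([8, -6, 9, -8]) = 8
  omega.gen = add(-3, -4) = -7
  graph.gen = mul(-7, 8) = -56
  tokens.gen = lenl([8, -6, 9, -8]) = 4
  build.gen = min2(4, -56) = -56

Propagation after the edit:
  kernel.gen: runs — config.txt [8, -6, 9, -8]->[8, 1]; result 8 (same value as before).
  graph.gen: checked — values it read are unchanged (omega.gen unchanged, kernel.gen unchanged); reused cached -56 without running.
  tokens.gen: runs — config.txt [8, -6, 9, -8]->[8, 1]; result 2.
  build.gen: runs — tokens.gen 4->2; result -56 (same value as before).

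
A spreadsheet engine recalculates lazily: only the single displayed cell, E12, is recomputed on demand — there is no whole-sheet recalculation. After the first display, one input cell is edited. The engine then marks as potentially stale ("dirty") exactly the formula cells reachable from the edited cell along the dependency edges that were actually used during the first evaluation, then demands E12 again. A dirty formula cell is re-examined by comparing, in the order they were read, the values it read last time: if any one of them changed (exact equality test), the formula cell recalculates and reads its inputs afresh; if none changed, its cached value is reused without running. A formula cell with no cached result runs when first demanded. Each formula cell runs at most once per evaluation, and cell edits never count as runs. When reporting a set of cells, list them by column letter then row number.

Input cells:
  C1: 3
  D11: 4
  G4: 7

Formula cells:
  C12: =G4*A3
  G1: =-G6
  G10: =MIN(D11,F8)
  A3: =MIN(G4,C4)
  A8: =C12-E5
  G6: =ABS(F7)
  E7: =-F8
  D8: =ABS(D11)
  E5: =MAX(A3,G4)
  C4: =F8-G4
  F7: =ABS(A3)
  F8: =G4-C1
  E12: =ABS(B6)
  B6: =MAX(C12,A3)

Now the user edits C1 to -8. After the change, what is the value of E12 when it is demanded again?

First evaluation (everything demanded from the output):
  F8 = 7 - 3 = 4
  C4 = 4 - 7 = -3
  A3 = MIN(7, -3) = -3
  C12 = 7 * -3 = -21
  B6 = MAX(-21, -3) = -3
  E12 = ABS(-3) = 3

Propagation after the edit:
  F8: runs — C1 3->-8; result 15.
  C4: runs — F8 4->15; result 8.
  A3: runs — C4 -3->8; result 7.
  C12: runs — A3 -3->7; result 49.
  B6: runs — C12 -21->49; A3 -3->7; result 49.
  E12: runs — B6 -3->49; result 49.

New value of E12: 49.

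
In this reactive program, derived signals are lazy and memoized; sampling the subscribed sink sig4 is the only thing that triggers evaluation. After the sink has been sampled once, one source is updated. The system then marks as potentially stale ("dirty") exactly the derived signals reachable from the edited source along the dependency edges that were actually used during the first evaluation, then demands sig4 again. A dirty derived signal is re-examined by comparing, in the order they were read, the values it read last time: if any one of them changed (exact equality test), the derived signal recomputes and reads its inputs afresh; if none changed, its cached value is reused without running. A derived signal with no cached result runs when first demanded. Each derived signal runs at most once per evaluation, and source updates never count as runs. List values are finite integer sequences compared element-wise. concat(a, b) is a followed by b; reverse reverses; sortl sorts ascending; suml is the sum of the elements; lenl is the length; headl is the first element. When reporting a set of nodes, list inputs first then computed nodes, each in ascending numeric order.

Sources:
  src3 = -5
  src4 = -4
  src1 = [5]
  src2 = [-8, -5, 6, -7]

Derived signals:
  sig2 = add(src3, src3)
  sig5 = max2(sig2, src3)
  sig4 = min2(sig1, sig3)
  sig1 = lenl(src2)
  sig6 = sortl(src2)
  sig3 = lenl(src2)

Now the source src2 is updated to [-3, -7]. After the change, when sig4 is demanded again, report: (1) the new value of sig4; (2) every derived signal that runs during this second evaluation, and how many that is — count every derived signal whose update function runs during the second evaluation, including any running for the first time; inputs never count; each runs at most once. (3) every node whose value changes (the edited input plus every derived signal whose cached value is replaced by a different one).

First demand of the output computes:
  sig1 = lenl([-8, -5, 6, -7]) = 4
  sig3 = lenl([-8, -5, 6, -7]) = 4
  sig4 = min2(4, 4) = 4

After the edit, cleaning proceeds:
  sig1: a read changed (src2 [-8, -5, 6, -7]->[-3, -7]) — executes, giving 2.
  sig3: a read changed (src2 [-8, -5, 6, -7]->[-3, -7]) — executes, giving 2.
  sig4: a read changed (sig1 4->2; sig3 4->2) — executes, giving 2.

Demanding sig4 again yields 2.
3 derived signals run: sig1, sig3, sig4.
The nodes whose values change: src2, sig1, sig3, sig4.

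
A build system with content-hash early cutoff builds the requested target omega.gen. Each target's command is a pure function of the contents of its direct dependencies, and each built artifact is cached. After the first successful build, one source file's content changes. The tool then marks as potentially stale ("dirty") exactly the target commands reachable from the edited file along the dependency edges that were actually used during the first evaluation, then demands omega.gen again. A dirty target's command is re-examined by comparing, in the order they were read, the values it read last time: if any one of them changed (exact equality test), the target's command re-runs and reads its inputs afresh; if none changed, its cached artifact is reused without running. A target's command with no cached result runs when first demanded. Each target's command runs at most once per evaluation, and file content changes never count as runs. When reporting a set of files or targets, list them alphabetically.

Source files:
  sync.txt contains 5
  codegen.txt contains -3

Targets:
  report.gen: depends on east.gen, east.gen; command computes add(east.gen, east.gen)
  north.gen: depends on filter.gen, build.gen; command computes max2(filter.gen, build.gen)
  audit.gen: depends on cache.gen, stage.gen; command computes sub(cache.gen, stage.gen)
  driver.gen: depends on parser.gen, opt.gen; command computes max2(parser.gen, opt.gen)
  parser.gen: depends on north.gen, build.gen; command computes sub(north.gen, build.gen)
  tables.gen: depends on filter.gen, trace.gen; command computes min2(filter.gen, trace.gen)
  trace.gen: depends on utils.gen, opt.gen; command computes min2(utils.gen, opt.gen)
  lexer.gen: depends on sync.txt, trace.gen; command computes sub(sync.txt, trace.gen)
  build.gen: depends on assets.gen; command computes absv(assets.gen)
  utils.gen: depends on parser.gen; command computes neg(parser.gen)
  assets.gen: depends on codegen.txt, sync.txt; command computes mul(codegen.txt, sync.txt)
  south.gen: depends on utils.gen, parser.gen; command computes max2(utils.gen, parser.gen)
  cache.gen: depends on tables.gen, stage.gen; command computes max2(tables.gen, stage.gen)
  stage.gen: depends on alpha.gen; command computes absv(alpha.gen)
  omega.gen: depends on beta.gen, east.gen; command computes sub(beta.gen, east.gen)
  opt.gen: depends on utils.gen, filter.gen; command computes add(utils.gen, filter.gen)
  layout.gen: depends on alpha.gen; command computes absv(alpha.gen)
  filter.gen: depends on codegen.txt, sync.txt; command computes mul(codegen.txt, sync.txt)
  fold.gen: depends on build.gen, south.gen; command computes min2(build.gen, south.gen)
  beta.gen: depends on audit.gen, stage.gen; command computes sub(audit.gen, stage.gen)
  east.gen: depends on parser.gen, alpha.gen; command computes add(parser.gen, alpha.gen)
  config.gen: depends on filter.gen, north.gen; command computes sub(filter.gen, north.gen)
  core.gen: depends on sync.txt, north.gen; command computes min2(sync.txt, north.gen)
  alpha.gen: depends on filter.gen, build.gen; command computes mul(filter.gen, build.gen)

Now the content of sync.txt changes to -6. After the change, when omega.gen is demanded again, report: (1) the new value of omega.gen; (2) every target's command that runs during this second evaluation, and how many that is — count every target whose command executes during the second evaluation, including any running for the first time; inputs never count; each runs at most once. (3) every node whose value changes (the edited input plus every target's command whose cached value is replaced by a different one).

New value of omega.gen: -648.
Target commands that run: alpha.gen, assets.gen, audit.gen, beta.gen, build.gen, cache.gen, east.gen, filter.gen, north.gen, omega.gen, opt.gen, parser.gen, stage.gen, tables.gen, trace.gen — 15 in total.
Values that change: alpha.gen, assets.gen, beta.gen, build.gen, cache.gen, east.gen, filter.gen, north.gen, omega.gen, opt.gen, stage.gen, sync.txt, tables.gen, trace.gen.
Key observation: the cutoff stops propagation at utils.gen — its inputs' values are unchanged, so it reuses its cache.

First evaluation (everything demanded from the output):
  assets.gen = mul(-3, 5) = -15
  build.gen = absv(-15) = 15
  filter.gen = mul(-3, 5) = -15
  alpha.gen = mul(-15, 15) = -225
  north.gen = max2(-15, 15) = 15
  parser.gen = sub(15, 15) = 0
  east.gen = add(0, -225) = -225
  stage.gen = absv(-225) = 225
  utils.gen = neg(0) = 0
  opt.gen = add(0, -15) = -15
  trace.gen = min2(0, -15) = -15
  tables.gen = min2(-15, -15) = -15
  cache.gen = max2(-15, 225) = 225
  audit.gen = sub(225, 225) = 0
  beta.gen = sub(0, 225) = -225
  omega.gen = sub(-225, -225) = 0

Propagation after the edit:
  assets.gen: runs — sync.txt 5->-6; result 18.
  build.gen: runs — assets.gen -15->18; result 18.
  filter.gen: runs — sync.txt 5->-6; result 18.
  alpha.gen: runs — filter.gen -15->18; build.gen 15->18; result 324.
  north.gen: runs — filter.gen -15->18; build.gen 15->18; result 18.
  parser.gen: runs — north.gen 15->18; build.gen 15->18; result 0 (same value as before).
  east.gen: runs — alpha.gen -225->324; result 324.
  stage.gen: runs — alpha.gen -225->324; result 324.
  utils.gen: checked — values it read are unchanged (parser.gen unchanged); reused cached 0 without running.
  opt.gen: runs — filter.gen -15->18; result 18.
  trace.gen: runs — opt.gen -15->18; result 0.
  tables.gen: runs — filter.gen -15->18; trace.gen -15->0; result 0.
  cache.gen: runs — tables.gen -15->0; stage.gen 225->324; result 324.
  audit.gen: runs — cache.gen 225->324; stage.gen 225->324; result 0 (same value as before).
  beta.gen: runs — stage.gen 225->324; result -324.
  omega.gen: runs — beta.gen -225->-324; east.gen -225->324; result -648.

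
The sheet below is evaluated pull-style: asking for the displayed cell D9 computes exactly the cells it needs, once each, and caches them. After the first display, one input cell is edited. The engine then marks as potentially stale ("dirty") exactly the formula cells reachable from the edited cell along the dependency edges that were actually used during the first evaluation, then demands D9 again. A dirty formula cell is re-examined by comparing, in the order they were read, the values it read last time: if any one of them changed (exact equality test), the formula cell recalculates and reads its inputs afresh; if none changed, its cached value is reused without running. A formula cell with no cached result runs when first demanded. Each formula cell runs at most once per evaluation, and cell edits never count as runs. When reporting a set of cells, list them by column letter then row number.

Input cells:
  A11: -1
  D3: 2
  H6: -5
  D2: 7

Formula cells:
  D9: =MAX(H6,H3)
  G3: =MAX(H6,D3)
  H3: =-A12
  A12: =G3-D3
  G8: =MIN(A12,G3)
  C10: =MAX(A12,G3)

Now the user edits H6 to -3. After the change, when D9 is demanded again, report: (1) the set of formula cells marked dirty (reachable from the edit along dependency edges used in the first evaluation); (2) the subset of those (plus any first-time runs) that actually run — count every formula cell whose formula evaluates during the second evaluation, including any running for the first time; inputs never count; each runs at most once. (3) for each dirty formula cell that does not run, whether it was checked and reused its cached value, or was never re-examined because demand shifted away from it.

First demand of the output computes:
  G3 = MAX(-5, 2) = 2
  A12 = 2 - 2 = 0
  H3 = -(0) = 0
  D9 = MAX(-5, 0) = 0

After the edit, cleaning proceeds:
  G3: a read changed (H6 -5->-3) — executes, giving 2 — identical to its old value.
  A12: dirty, but its reads are unchanged (G3 unchanged, D3 unchanged); cached 0 stands.
  H3: dirty, but its reads are unchanged (A12 unchanged); cached 0 stands.
  D9: a read changed (H6 -5->-3) — executes, giving 0 — identical to its old value.

Note where the cutoff bites: A12 is checked, finds nothing changed, and keeps its cache.

The edit dirties: A12, D9, G3, H3.
2 formula cells run: D9, G3.
Cache hits after checking: A12, H3.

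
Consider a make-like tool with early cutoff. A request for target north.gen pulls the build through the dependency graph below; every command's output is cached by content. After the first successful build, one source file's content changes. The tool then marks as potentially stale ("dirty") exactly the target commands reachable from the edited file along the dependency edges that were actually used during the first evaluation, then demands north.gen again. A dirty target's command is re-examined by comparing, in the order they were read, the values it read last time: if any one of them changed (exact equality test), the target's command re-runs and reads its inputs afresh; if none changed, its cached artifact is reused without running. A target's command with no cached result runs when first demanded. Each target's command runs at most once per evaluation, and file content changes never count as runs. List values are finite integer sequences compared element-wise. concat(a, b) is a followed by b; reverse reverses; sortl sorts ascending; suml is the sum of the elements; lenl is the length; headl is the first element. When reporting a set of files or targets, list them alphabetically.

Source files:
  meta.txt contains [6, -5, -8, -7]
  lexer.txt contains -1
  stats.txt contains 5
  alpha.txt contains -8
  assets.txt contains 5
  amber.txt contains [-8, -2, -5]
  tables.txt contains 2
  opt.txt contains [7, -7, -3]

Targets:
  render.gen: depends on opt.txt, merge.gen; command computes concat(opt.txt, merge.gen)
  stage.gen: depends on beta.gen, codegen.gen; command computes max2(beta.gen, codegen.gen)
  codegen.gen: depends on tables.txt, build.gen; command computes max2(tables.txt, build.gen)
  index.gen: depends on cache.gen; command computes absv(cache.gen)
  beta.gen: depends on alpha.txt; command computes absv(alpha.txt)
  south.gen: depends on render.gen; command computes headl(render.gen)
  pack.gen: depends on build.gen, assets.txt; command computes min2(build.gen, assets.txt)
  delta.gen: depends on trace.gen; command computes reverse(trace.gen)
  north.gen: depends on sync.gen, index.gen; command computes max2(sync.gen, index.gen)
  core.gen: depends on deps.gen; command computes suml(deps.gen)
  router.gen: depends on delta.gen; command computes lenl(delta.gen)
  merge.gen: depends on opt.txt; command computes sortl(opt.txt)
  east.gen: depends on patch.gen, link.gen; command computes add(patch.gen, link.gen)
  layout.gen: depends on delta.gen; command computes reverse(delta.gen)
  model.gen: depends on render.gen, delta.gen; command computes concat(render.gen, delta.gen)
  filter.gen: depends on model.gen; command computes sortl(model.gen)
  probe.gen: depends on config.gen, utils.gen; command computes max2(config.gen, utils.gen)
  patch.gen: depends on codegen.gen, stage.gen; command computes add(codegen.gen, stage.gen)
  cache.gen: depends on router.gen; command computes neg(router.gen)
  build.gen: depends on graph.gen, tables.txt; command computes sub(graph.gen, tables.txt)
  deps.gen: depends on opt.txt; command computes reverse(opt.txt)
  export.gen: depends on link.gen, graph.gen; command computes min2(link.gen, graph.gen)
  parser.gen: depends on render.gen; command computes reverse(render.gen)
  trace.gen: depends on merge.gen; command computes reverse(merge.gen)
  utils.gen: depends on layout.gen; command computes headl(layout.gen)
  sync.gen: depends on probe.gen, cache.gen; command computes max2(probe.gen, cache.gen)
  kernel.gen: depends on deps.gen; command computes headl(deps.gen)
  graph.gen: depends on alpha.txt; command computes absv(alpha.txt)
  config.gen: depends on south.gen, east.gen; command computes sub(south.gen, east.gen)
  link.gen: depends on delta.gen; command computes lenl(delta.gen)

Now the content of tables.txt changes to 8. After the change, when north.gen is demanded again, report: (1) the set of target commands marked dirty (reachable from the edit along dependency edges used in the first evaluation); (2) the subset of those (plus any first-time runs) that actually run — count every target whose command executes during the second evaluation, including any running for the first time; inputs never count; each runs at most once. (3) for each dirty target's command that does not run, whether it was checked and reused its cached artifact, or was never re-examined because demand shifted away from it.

First demand of the output computes:
  beta.gen = absv(-8) = 8
  graph.gen = absv(-8) = 8
  build.gen = sub(8, 2) = 6
  codegen.gen = max2(2, 6) = 6
  merge.gen = sortl([7, -7, -3]) = [-7, -3, 7]
  render.gen = concat([7, -7, -3], [-7, -3, 7]) = [7, -7, -3, -7, -3, 7]
  south.gen = headl([7, -7, -3, -7, -3, 7]) = 7
  stage.gen = max2(8, 6) = 8
  patch.gen = add(6, 8) = 14
  trace.gen = reverse([-7, -3, 7]) = [7, -3, -7]
  delta.gen = reverse([7, -3, -7]) = [-7, -3, 7]
  layout.gen = reverse([-7, -3, 7]) = [7, -3, -7]
  link.gen = lenl([-7, -3, 7]) = 3
  east.gen = add(14, 3) = 17
  config.gen = sub(7, 17) = -10
  router.gen = lenl([-7, -3, 7]) = 3
  cache.gen = neg(3) = -3
  index.gen = absv(-3) = 3
  utils.gen = headl([7, -3, -7]) = 7
  probe.gen = max2(-10, 7) = 7
  sync.gen = max2(7, -3) = 7
  north.gen = max2(7, 3) = 7

After the edit, cleaning proceeds:
  build.gen: a read changed (tables.txt 2->8) — executes, giving 0.
  codegen.gen: a read changed (tables.txt 2->8; build.gen 6->0) — executes, giving 8.
  stage.gen: a read changed (codegen.gen 6->8) — executes, giving 8 — identical to its old value.
  patch.gen: a read changed (codegen.gen 6->8) — executes, giving 16.
  east.gen: a read changed (patch.gen 14->16) — executes, giving 19.
  config.gen: a read changed (east.gen 17->19) — executes, giving -12.
  probe.gen: a read changed (config.gen -10->-12) — executes, giving 7 — identical to its old value.
  sync.gen: dirty, but its reads are unchanged (probe.gen unchanged, cache.gen unchanged); cached 7 stands.
  north.gen: dirty, but its reads are unchanged (sync.gen unchanged, index.gen unchanged); cached 7 stands.

Note where the cutoff bites: sync.gen is checked, finds nothing changed, and keeps its cache.

The edit dirties: build.gen, codegen.gen, config.gen, east.gen, north.gen, patch.gen, probe.gen, stage.gen, sync.gen.
7 target commands run: build.gen, codegen.gen, config.gen, east.gen, patch.gen, probe.gen, stage.gen.
Cache hits after checking: north.gen, sync.gen.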